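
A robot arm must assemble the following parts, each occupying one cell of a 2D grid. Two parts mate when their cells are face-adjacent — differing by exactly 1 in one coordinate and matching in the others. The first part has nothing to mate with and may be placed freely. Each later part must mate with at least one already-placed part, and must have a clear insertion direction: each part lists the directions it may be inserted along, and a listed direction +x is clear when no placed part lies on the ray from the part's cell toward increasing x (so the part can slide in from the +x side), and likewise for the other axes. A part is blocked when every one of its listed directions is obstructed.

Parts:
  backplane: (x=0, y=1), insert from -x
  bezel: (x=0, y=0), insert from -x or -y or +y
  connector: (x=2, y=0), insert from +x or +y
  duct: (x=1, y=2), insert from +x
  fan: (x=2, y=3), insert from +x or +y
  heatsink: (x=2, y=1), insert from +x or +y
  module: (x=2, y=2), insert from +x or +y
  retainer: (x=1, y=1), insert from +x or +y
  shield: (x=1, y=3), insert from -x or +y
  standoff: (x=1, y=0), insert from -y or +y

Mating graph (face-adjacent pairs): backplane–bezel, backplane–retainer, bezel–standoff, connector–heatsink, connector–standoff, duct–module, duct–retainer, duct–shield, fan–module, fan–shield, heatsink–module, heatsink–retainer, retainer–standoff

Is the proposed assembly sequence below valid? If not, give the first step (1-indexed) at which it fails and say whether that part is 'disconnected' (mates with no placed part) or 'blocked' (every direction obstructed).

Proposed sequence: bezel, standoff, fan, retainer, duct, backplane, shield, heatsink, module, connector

1. bezel@(0, 0) [-x clear] — {bezel}
2. standoff@(1, 0) [-y clear] — {bezel, standoff}
3. fan@(2, 3) — no placed neighbour ⇒ disconnected

Invalid at step 3 (disconnected)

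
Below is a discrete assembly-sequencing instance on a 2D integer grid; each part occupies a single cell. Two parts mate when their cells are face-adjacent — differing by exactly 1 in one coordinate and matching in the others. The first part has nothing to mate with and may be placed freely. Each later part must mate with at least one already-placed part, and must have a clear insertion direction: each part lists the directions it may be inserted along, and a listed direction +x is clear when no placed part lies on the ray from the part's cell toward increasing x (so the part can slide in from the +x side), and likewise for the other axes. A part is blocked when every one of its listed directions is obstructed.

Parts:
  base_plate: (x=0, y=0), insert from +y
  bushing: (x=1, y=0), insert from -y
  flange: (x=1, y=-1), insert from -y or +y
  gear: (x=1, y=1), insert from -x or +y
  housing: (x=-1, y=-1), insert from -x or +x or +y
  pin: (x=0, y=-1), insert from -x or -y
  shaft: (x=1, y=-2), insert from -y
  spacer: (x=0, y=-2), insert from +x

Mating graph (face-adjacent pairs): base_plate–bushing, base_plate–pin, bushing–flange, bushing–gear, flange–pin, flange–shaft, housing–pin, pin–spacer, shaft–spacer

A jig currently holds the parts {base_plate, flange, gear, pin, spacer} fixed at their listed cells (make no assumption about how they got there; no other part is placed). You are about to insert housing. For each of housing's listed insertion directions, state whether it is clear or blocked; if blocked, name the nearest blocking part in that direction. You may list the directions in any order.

-x: ray from housing(-1, -1) has no placed part ⇒ clear
+x: nearest on ray is pin@(0, -1) ⇒ blocked
+y: ray from housing(-1, -1) has no placed part ⇒ clear

+x: blocked by pin; +y: clear; -x: clear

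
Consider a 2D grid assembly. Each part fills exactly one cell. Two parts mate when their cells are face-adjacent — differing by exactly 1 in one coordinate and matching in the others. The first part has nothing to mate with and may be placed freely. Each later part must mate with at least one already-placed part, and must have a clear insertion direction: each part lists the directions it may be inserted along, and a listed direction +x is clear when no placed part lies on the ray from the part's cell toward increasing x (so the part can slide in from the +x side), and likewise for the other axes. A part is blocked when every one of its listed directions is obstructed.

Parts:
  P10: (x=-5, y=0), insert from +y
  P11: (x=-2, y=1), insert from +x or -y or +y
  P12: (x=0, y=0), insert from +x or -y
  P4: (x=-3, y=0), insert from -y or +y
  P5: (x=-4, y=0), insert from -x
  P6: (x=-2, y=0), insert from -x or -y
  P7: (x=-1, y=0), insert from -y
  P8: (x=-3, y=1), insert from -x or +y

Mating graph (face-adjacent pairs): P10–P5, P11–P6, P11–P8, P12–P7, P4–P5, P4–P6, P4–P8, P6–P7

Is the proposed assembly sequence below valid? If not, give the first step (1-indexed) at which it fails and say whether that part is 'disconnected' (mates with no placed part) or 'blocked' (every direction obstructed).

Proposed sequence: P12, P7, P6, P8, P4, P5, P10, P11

1. P12@(0, 0) [+x clear] — {P12}
2. P7@(-1, 0) [-y clear] — {P12, P7}
3. P6@(-2, 0) [-x clear] — {P12, P6, P7}
4. P8@(-3, 1) — no placed neighbour ⇒ disconnected

Invalid at step 4 (disconnected)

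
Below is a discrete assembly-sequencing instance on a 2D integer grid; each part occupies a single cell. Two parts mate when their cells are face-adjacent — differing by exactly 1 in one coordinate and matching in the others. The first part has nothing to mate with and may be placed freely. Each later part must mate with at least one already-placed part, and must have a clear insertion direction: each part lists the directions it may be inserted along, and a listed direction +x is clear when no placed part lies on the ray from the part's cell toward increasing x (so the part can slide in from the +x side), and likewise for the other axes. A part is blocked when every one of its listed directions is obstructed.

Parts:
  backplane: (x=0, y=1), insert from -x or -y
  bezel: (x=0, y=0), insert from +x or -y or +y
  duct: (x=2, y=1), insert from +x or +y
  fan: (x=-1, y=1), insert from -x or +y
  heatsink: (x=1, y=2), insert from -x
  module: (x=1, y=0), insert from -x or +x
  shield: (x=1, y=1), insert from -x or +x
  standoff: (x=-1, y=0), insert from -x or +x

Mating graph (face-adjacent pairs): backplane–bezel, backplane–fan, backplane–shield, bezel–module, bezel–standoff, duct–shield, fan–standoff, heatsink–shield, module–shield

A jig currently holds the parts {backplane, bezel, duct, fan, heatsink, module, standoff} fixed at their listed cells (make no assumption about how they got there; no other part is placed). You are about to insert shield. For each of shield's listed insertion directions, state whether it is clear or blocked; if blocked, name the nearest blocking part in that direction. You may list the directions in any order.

-x: nearest on ray is backplane@(0, 1) ⇒ blocked
+x: nearest on ray is duct@(2, 1) ⇒ blocked

+x: blocked by duct; -x: blocked by backplane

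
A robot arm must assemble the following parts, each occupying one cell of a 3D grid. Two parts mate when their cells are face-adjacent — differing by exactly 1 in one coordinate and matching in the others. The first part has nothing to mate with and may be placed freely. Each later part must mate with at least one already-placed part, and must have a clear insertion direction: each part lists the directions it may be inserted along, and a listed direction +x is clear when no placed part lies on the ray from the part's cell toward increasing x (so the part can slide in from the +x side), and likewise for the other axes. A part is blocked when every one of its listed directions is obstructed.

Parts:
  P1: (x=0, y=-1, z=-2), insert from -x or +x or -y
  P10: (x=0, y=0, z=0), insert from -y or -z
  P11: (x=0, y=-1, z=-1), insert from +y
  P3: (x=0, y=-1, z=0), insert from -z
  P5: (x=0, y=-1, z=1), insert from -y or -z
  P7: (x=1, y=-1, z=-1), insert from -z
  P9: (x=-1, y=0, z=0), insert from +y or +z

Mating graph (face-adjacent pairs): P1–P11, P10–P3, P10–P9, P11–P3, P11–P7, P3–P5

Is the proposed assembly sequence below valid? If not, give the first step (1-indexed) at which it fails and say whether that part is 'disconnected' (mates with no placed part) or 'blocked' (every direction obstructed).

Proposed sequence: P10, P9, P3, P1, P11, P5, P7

Invalid at step 4 (disconnected)

1. P10@(0, 0, 0) [-y clear] — {P10}
2. P9@(-1, 0, 0) [+y clear] — {P10, P9}
3. P3@(0, -1, 0) [-z clear] — {P10, P3, P9}
4. P1@(0, -1, -2) — no placed neighbour ⇒ disconnected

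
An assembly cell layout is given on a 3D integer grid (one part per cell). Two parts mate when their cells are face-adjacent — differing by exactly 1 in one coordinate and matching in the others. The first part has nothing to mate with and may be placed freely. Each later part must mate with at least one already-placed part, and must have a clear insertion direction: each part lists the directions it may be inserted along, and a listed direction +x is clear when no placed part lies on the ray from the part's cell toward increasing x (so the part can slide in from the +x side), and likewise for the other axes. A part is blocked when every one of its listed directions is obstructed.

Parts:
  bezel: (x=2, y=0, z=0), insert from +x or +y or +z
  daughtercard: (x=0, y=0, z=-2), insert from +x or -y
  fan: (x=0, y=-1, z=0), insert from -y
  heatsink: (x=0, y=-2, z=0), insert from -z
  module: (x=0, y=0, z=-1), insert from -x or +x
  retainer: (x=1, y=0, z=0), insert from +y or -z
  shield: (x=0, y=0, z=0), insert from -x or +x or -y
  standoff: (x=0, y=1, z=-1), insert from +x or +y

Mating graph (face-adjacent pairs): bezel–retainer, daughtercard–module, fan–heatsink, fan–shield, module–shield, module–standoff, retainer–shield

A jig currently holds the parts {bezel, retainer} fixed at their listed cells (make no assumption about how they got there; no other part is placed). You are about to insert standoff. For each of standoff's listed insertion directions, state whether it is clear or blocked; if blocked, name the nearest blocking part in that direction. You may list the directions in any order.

+x: ray from standoff(0, 1, -1) has no placed part ⇒ clear
+y: ray from standoff(0, 1, -1) has no placed part ⇒ clear

+x: clear; +y: clear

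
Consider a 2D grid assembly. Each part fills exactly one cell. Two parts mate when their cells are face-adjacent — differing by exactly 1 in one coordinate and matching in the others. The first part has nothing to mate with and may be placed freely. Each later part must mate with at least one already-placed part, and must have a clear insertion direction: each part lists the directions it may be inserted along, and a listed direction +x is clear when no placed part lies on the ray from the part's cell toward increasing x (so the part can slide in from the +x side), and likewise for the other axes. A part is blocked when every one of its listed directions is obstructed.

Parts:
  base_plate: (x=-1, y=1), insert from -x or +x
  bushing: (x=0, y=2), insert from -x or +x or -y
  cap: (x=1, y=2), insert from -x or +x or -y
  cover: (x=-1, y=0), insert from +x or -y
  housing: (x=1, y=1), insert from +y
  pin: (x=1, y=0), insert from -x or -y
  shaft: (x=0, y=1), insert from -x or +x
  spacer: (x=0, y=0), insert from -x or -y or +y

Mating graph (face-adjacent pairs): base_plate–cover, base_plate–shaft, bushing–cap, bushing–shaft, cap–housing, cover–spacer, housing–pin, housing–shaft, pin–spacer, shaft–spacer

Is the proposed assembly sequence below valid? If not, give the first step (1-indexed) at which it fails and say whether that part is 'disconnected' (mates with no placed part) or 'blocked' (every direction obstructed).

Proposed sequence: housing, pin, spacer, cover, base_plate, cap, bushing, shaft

Invalid at step 8 (blocked)

1. housing@(1, 1) [+y clear] — {housing}
2. pin@(1, 0) [-x clear] — {housing, pin}
3. spacer@(0, 0) [-x clear] — {housing, pin, spacer}
4. cover@(-1, 0) [-y clear] — {cover, housing, pin, spacer}
5. base_plate@(-1, 1) [-x clear] — {base_plate, cover, housing, pin, spacer}
6. cap@(1, 2) [-x clear] — {base_plate, cap, cover, housing, pin, spacer}
7. bushing@(0, 2) [-x clear] — {base_plate, bushing, cap, cover, housing, pin, spacer}
8. shaft@(0, 1) — -x/+x all obstructed ⇒ blocked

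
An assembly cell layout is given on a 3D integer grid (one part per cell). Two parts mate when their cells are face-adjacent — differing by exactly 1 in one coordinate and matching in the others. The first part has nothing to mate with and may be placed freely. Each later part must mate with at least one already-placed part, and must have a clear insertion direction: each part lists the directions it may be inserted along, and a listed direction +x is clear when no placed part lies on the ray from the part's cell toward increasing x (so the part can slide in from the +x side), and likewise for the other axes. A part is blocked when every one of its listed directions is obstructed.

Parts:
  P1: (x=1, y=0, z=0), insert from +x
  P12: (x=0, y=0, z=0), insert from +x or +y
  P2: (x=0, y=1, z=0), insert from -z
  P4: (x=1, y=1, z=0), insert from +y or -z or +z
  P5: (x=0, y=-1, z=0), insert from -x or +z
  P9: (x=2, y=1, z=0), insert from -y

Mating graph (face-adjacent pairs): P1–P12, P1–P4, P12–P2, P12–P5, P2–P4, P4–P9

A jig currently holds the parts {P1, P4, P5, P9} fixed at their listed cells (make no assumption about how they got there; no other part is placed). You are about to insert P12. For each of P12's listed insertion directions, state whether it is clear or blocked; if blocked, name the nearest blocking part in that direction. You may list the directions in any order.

+x: blocked by P1; +y: clear

+x: nearest on ray is P1@(1, 0, 0) ⇒ blocked
+y: ray from P12(0, 0, 0) has no placed part ⇒ clear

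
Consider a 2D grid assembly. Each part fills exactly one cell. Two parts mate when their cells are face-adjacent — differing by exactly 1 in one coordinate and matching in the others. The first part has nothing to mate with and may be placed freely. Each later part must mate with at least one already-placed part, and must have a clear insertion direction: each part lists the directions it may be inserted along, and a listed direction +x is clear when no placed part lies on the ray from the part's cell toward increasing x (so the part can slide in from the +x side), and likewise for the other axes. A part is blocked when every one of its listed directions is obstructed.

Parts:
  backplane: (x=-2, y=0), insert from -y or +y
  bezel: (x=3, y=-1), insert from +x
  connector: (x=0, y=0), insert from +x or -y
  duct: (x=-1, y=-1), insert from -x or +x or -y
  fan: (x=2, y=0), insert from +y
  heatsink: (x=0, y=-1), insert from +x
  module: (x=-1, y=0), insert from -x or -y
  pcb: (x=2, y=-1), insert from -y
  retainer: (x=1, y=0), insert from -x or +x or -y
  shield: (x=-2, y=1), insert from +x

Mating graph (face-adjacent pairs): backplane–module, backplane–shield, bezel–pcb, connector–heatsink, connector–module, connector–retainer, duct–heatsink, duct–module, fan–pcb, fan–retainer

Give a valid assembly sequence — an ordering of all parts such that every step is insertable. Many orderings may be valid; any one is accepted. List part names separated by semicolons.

retainer; fan; connector; module; duct; heatsink; pcb; bezel; backplane; shield

1. retainer@(1, 0) [-x clear] — {retainer}
2. fan@(2, 0) [+y clear] — {fan, retainer}
3. connector@(0, 0) [-y clear] — {connector, fan, retainer}
4. module@(-1, 0) [-x clear] — {connector, fan, module, retainer}
5. duct@(-1, -1) [-x clear] — {connector, duct, fan, module, retainer}
6. heatsink@(0, -1) [+x clear] — {connector, duct, fan, heatsink, module, retainer}
7. pcb@(2, -1) [-y clear] — {connector, duct, fan, heatsink, module, pcb, retainer}
8. bezel@(3, -1) [+x clear] — {bezel, connector, duct, fan, heatsink, module, pcb, retainer}
9. backplane@(-2, 0) [-y clear] — {backplane, bezel, connector, duct, fan, heatsink, module, pcb, retainer}
10. shield@(-2, 1) [+x clear] — {backplane, bezel, connector, duct, fan, heatsink, module, pcb, retainer, shield}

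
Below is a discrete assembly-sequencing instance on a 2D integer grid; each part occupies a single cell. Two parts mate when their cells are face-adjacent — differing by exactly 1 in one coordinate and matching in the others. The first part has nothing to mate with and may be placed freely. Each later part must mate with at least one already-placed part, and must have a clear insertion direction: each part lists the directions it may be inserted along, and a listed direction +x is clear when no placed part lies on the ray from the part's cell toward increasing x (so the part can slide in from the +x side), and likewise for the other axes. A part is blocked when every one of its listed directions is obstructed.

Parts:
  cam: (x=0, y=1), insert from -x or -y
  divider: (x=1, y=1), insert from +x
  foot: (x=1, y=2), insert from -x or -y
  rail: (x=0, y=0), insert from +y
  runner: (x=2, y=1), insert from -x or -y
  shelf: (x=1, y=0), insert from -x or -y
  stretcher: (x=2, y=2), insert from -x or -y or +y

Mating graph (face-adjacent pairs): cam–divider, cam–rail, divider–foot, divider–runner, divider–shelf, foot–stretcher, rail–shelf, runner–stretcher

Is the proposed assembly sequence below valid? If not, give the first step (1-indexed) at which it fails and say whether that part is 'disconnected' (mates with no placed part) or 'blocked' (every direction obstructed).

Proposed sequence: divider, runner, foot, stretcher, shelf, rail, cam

1. divider@(1, 1) [+x clear] — {divider}
2. runner@(2, 1) [-y clear] — {divider, runner}
3. foot@(1, 2) [-x clear] — {divider, foot, runner}
4. stretcher@(2, 2) [+y clear] — {divider, foot, runner, stretcher}
5. shelf@(1, 0) [-x clear] — {divider, foot, runner, shelf, stretcher}
6. rail@(0, 0) [+y clear] — {divider, foot, rail, runner, shelf, stretcher}
7. cam@(0, 1) [-x clear] — {cam, divider, foot, rail, runner, shelf, stretcher}

Valid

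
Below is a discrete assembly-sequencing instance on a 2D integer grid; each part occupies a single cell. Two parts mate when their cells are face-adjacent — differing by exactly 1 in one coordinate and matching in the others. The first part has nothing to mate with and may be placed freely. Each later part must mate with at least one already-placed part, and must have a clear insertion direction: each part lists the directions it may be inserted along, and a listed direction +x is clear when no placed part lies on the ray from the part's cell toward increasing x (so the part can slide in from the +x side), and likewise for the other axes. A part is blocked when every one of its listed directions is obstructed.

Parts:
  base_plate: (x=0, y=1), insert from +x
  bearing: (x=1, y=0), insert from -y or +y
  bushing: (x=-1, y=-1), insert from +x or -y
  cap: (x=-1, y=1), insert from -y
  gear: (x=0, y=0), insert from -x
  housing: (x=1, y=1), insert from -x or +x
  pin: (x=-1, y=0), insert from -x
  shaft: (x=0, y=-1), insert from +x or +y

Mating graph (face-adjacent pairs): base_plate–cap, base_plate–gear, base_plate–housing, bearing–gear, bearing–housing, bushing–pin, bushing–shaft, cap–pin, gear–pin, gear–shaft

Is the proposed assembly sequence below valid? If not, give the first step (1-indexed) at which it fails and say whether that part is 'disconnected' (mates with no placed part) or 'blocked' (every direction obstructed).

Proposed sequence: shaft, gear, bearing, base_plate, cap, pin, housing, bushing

Valid

1. shaft@(0, -1) [+x clear] — {shaft}
2. gear@(0, 0) [-x clear] — {gear, shaft}
3. bearing@(1, 0) [-y clear] — {bearing, gear, shaft}
4. base_plate@(0, 1) [+x clear] — {base_plate, bearing, gear, shaft}
5. cap@(-1, 1) [-y clear] — {base_plate, bearing, cap, gear, shaft}
6. pin@(-1, 0) [-x clear] — {base_plate, bearing, cap, gear, pin, shaft}
7. housing@(1, 1) [+x clear] — {base_plate, bearing, cap, gear, housing, pin, shaft}
8. bushing@(-1, -1) [-y clear] — {base_plate, bearing, bushing, cap, gear, housing, pin, shaft}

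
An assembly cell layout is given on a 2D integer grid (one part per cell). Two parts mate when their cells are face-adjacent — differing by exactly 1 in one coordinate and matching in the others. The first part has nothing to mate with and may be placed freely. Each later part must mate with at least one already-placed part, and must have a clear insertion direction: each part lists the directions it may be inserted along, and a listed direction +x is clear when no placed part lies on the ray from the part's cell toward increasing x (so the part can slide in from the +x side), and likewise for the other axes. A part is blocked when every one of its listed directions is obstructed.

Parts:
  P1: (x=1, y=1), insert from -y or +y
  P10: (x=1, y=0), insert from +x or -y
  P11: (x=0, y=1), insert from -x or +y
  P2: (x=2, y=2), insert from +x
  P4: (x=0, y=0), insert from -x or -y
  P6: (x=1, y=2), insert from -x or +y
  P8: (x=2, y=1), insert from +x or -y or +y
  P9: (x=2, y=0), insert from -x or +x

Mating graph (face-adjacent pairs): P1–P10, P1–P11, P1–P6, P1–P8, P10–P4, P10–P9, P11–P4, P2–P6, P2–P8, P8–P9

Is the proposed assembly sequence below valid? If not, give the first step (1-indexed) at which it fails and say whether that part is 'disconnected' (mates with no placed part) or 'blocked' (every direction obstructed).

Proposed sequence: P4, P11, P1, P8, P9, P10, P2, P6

1. P4@(0, 0) [-x clear] — {P4}
2. P11@(0, 1) [-x clear] — {P11, P4}
3. P1@(1, 1) [-y clear] — {P1, P11, P4}
4. P8@(2, 1) [+x clear] — {P1, P11, P4, P8}
5. P9@(2, 0) [+x clear] — {P1, P11, P4, P8, P9}
6. P10@(1, 0) [-y clear] — {P1, P10, P11, P4, P8, P9}
7. P2@(2, 2) [+x clear] — {P1, P10, P11, P2, P4, P8, P9}
8. P6@(1, 2) [-x clear] — {P1, P10, P11, P2, P4, P6, P8, P9}

Valid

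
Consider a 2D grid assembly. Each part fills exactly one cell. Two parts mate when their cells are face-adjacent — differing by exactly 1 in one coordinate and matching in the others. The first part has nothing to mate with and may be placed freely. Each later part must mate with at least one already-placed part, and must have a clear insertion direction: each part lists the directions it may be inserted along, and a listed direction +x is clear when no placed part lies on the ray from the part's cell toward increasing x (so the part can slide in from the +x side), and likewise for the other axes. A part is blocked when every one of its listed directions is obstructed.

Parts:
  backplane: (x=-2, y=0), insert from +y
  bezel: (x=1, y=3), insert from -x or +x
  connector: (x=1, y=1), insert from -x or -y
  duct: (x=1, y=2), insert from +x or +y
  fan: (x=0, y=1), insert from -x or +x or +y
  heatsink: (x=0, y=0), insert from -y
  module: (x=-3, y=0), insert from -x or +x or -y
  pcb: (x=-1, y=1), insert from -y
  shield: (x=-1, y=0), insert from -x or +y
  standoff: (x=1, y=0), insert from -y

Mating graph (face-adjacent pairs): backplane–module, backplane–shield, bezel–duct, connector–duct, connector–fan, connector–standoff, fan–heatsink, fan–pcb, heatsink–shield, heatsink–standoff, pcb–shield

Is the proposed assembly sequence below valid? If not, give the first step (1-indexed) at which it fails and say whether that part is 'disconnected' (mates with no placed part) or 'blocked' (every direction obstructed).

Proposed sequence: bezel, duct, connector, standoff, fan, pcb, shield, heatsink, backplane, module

1. bezel@(1, 3) [-x clear] — {bezel}
2. duct@(1, 2) [+x clear] — {bezel, duct}
3. connector@(1, 1) [-x clear] — {bezel, connector, duct}
4. standoff@(1, 0) [-y clear] — {bezel, connector, duct, standoff}
5. fan@(0, 1) [-x clear] — {bezel, connector, duct, fan, standoff}
6. pcb@(-1, 1) [-y clear] — {bezel, connector, duct, fan, pcb, standoff}
7. shield@(-1, 0) [-x clear] — {bezel, connector, duct, fan, pcb, shield, standoff}
8. heatsink@(0, 0) [-y clear] — {bezel, connector, duct, fan, heatsink, pcb, shield, standoff}
9. backplane@(-2, 0) [+y clear] — {backplane, bezel, connector, duct, fan, heatsink, pcb, shield, standoff}
10. module@(-3, 0) [-x clear] — {backplane, bezel, connector, duct, fan, heatsink, module, pcb, shield, standoff}

Valid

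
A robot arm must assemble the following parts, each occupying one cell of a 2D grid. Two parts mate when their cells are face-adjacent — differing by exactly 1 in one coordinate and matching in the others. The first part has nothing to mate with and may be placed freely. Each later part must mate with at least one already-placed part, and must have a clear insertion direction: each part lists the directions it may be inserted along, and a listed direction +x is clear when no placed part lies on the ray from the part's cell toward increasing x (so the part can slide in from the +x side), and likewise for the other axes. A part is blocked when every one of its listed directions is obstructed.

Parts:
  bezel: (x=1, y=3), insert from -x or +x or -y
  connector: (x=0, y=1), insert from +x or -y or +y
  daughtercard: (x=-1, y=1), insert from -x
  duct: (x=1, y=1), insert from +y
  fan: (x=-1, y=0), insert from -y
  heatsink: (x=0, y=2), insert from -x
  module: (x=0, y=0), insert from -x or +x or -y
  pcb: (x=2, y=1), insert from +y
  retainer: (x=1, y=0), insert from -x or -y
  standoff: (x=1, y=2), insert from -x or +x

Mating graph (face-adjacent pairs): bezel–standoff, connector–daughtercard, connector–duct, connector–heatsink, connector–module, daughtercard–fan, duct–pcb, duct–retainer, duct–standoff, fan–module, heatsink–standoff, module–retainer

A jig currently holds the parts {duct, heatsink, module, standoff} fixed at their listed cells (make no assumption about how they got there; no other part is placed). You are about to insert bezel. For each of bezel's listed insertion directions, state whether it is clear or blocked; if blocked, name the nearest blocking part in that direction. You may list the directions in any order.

-x: ray from bezel(1, 3) has no placed part ⇒ clear
+x: ray from bezel(1, 3) has no placed part ⇒ clear
-y: nearest on ray is standoff@(1, 2) ⇒ blocked

+x: clear; -x: clear; -y: blocked by standoff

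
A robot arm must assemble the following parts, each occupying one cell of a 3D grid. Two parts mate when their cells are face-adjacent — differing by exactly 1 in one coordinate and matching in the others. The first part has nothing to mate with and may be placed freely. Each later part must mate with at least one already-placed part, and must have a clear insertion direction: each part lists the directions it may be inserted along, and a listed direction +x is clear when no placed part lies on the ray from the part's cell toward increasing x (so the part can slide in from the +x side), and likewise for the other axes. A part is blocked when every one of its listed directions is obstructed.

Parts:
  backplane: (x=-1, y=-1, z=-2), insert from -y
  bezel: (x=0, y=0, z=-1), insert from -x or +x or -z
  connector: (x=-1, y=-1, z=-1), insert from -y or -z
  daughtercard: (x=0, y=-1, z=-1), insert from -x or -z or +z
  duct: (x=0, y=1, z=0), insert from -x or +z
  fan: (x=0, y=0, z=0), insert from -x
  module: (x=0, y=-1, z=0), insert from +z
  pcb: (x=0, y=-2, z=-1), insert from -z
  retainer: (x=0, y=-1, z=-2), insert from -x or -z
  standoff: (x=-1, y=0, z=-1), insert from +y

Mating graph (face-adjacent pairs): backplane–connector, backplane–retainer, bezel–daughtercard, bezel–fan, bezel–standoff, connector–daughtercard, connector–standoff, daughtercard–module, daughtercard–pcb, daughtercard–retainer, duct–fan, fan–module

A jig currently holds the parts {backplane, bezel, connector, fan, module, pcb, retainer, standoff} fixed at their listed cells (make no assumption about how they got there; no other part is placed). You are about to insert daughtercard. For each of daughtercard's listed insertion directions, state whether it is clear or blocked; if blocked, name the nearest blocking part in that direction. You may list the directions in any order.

+z: blocked by module; -x: blocked by connector; -z: blocked by retainer

-x: nearest on ray is connector@(-1, -1, -1) ⇒ blocked
-z: nearest on ray is retainer@(0, -1, -2) ⇒ blocked
+z: nearest on ray is module@(0, -1, 0) ⇒ blocked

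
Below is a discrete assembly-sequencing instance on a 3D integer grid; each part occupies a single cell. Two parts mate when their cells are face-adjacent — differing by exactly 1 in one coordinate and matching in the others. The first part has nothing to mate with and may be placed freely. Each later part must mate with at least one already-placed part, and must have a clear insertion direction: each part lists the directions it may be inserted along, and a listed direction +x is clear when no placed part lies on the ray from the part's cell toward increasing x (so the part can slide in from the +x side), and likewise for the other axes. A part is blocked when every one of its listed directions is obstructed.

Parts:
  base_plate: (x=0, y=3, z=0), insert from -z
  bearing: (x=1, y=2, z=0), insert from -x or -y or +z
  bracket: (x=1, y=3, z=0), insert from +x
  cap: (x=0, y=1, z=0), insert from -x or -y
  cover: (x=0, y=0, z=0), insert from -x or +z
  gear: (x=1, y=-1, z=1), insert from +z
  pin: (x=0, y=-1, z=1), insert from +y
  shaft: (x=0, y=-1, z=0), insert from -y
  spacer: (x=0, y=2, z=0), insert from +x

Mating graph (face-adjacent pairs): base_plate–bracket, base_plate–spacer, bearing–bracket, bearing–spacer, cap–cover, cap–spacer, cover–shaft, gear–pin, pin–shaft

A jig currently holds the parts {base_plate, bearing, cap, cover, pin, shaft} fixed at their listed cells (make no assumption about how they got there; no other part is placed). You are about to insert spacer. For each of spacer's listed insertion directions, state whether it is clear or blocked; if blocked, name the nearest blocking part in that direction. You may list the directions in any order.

+x: blocked by bearing

+x: nearest on ray is bearing@(1, 2, 0) ⇒ blocked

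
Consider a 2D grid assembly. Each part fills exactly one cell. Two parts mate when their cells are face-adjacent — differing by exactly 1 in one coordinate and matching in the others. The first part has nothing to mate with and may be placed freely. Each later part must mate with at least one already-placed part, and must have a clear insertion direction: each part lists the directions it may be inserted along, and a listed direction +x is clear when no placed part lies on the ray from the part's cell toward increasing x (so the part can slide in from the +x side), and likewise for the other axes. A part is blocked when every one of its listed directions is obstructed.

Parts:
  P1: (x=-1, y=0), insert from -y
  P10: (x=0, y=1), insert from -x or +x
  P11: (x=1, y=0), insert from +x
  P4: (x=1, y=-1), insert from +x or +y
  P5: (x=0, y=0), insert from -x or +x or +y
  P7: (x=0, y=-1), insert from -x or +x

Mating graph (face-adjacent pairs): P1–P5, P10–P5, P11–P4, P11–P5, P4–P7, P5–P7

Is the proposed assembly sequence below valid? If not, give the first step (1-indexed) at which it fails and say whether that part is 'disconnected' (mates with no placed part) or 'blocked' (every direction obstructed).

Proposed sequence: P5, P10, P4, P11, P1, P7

1. P5@(0, 0) [-x clear] — {P5}
2. P10@(0, 1) [-x clear] — {P10, P5}
3. P4@(1, -1) — no placed neighbour ⇒ disconnected

Invalid at step 3 (disconnected)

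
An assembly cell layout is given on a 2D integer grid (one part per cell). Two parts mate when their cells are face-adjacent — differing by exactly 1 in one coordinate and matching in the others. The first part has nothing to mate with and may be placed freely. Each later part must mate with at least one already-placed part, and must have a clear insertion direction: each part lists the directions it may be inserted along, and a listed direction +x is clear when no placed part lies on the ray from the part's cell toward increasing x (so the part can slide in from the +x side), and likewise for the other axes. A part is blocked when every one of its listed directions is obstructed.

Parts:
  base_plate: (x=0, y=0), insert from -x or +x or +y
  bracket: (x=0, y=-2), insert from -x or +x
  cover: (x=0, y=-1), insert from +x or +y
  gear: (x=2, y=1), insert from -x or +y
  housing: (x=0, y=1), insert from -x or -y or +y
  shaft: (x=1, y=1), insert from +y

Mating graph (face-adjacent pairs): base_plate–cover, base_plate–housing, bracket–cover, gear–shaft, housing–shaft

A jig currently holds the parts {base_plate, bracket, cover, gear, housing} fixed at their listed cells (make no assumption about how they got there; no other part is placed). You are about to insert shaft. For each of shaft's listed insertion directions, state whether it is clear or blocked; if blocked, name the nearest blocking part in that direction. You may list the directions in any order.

+y: clear

+y: ray from shaft(1, 1) has no placed part ⇒ clear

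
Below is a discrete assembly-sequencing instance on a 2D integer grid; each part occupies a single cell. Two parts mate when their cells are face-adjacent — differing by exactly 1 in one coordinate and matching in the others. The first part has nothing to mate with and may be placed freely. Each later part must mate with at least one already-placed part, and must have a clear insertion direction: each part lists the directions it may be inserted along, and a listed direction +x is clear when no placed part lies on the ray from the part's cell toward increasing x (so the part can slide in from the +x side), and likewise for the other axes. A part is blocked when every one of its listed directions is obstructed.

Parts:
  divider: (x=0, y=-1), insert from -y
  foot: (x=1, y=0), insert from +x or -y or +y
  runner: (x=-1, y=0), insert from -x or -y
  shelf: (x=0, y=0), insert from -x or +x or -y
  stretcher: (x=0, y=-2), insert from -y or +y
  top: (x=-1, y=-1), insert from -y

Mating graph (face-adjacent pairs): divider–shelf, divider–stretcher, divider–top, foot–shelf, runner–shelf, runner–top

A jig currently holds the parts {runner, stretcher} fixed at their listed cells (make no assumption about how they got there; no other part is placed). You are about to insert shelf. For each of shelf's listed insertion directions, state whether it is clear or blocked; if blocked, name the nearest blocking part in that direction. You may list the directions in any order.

-x: nearest on ray is runner@(-1, 0) ⇒ blocked
+x: ray from shelf(0, 0) has no placed part ⇒ clear
-y: nearest on ray is stretcher@(0, -2) ⇒ blocked

+x: clear; -x: blocked by runner; -y: blocked by stretcher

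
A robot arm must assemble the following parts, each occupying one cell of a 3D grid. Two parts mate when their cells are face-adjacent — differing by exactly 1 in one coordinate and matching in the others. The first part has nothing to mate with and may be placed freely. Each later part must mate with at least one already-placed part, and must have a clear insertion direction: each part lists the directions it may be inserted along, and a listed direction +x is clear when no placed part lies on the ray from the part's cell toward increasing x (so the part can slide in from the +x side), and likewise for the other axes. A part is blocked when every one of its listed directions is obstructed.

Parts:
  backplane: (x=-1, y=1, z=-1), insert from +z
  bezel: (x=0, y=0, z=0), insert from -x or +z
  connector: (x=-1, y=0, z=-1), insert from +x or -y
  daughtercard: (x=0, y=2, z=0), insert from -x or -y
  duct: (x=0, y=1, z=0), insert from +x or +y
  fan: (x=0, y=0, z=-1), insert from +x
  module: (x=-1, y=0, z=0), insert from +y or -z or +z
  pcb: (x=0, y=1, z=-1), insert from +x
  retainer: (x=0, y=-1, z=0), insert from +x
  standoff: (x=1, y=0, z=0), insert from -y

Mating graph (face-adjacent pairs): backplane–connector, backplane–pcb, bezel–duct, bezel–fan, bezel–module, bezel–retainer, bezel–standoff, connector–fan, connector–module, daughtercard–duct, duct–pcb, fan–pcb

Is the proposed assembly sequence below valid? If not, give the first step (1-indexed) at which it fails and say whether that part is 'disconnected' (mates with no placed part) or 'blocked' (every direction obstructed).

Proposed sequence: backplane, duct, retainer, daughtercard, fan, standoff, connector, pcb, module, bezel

1. backplane@(-1, 1, -1) [+z clear] — {backplane}
2. duct@(0, 1, 0) — no placed neighbour ⇒ disconnected

Invalid at step 2 (disconnected)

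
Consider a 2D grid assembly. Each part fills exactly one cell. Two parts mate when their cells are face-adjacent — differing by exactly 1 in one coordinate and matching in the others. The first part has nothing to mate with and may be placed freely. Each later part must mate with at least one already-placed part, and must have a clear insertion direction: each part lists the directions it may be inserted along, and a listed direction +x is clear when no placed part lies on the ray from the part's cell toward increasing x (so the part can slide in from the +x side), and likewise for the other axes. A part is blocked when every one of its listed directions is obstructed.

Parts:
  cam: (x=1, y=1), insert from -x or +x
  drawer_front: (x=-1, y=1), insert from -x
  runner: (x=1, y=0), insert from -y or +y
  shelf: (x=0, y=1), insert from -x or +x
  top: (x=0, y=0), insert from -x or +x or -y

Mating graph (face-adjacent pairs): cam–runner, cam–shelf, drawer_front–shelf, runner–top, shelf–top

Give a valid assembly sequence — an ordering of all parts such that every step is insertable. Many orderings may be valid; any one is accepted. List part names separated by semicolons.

shelf; top; runner; drawer_front; cam

1. shelf@(0, 1) [-x clear] — {shelf}
2. top@(0, 0) [-x clear] — {shelf, top}
3. runner@(1, 0) [-y clear] — {runner, shelf, top}
4. drawer_front@(-1, 1) [-x clear] — {drawer_front, runner, shelf, top}
5. cam@(1, 1) [+x clear] — {cam, drawer_front, runner, shelf, top}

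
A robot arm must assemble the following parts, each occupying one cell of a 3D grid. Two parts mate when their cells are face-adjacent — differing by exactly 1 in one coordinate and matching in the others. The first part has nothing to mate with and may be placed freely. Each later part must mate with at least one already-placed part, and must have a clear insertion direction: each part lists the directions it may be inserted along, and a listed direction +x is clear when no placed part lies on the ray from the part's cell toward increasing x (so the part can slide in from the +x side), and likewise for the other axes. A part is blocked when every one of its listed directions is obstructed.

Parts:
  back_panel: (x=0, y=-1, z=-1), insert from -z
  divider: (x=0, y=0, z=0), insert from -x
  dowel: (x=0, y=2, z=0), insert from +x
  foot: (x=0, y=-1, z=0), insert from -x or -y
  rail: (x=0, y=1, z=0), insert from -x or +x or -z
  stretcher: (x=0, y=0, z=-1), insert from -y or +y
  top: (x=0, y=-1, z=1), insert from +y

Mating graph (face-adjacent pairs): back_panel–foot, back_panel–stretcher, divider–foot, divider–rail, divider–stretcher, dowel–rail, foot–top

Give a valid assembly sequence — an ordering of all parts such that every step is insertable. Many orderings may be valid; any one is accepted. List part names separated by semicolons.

1. stretcher@(0, 0, -1) [-y clear] — {stretcher}
2. back_panel@(0, -1, -1) [-z clear] — {back_panel, stretcher}
3. foot@(0, -1, 0) [-x clear] — {back_panel, foot, stretcher}
4. top@(0, -1, 1) [+y clear] — {back_panel, foot, stretcher, top}
5. divider@(0, 0, 0) [-x clear] — {back_panel, divider, foot, stretcher, top}
6. rail@(0, 1, 0) [-x clear] — {back_panel, divider, foot, rail, stretcher, top}
7. dowel@(0, 2, 0) [+x clear] — {back_panel, divider, dowel, foot, rail, stretcher, top}

stretcher; back_panel; foot; top; divider; rail; dowel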